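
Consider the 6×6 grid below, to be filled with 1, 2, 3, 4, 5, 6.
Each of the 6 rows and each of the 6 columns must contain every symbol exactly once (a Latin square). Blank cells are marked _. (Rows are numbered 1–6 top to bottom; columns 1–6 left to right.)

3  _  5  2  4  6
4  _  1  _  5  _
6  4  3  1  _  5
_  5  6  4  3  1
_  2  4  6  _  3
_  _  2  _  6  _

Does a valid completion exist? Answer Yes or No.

No row or column among the givens repeats a symbol, and propagating forced cells runs into no contradiction.
One valid completion exists (for instance, 3 1 5 2 4 6 / 4 6 1 3 5 2 / 6 4 3 1 2 5 / 2 5 6 4 3 1 / 5 2 4 6 1 3 / 1 3 2 5 6 4).

Yes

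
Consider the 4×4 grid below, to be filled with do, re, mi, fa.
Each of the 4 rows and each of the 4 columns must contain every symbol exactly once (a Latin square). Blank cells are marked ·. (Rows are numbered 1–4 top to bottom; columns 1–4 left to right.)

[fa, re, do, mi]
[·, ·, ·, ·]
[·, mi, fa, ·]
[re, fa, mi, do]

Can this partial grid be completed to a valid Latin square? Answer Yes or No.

No row or column among the givens repeats a symbol, and propagating forced cells runs into no contradiction.
One valid completion exists (for instance, fa re do mi / mi do re fa / do mi fa re / re fa mi do).

Yes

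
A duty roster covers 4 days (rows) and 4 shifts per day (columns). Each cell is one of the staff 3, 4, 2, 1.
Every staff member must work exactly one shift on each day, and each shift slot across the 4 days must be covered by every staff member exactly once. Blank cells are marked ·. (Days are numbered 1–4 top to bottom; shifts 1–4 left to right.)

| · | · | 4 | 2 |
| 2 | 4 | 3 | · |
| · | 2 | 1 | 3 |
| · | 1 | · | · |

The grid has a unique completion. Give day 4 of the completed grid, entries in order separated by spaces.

3 1 2 4

Day 4, shift 3: day 4 has {1} and shift 3 has {3, 4, 1}, leaving only 2.
Day 4, shift 4: day 4 has {2, 1} and shift 4 has {3, 2}, leaving only 4.
Day 4, shift 1: day 4 has {4, 2, 1} and shift 1 has {2}, leaving only 3.
So day 4 reads: 3 1 2 4.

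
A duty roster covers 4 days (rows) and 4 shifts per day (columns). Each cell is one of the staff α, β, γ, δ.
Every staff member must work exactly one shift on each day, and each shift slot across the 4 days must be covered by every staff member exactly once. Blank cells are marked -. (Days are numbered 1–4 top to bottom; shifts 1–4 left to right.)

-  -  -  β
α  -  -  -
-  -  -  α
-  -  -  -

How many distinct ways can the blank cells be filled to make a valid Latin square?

Day 1, shift 1: eliminating its day and shift leaves {γ, δ}.
Day 1, shift 2: eliminating its day and shift leaves {α, γ, δ}.
Day 1, shift 3: eliminating its day and shift leaves {α, γ, δ}.
Day 2, shift 2: eliminating its day and shift leaves {β, γ, δ}.
Day 2, shift 3: eliminating its day and shift leaves {β, γ, δ}.
Day 2, shift 4: eliminating its day and shift leaves {γ, δ}.
Day 3, shift 1: eliminating its day and shift leaves {β, γ, δ}.
Day 3, shift 2: eliminating its day and shift leaves {β, γ, δ}.
Day 3, shift 3: eliminating its day and shift leaves {β, γ, δ}.
Day 4, shift 1: eliminating its day and shift leaves {β, γ, δ}.
Day 4, shift 2: eliminating its day and shift leaves {α, β, γ, δ}.
Day 4, shift 3: eliminating its day and shift leaves {α, β, γ, δ}.
Day 4, shift 4: eliminating its day and shift leaves {γ, δ}.
Enumerating the assignments across these blanks that avoid any day or shift repeat gives 16 completions.

16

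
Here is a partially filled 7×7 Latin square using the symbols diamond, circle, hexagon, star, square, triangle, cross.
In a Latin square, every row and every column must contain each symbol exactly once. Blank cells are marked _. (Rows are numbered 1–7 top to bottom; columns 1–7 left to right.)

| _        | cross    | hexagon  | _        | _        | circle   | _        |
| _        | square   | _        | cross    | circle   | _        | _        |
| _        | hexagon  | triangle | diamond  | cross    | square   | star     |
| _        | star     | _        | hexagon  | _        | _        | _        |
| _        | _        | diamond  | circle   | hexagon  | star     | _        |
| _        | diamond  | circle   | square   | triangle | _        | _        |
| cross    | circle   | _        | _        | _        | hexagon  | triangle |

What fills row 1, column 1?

Row 2, column 3: row 2 has {circle, square, cross} and column 3 has {diamond, circle, hexagon, triangle}, leaving only star.
Row 3, column 1: row 3 has {diamond, hexagon, star, square, triangle, cross} and column 1 has {cross}, leaving only circle.
Row 5, column 2: row 5 has {diamond, circle, hexagon, star} and column 2 has {diamond, circle, hexagon, star, square, cross}, leaving only triangle.
Row 5, column 1: row 5 has {diamond, circle, hexagon, star, triangle} and column 1 has {circle, cross}, leaving only square.
Row 5, column 7: row 5 has {diamond, circle, hexagon, star, square, triangle} and column 7 has {star, triangle}, leaving only cross.
Row 6, column 6: row 6 has {diamond, circle, square, triangle} and column 6 has {circle, hexagon, star, square}, leaving only cross.
Row 6, column 7: row 6 has {diamond, circle, square, triangle, cross} and column 7 has {star, triangle, cross}, leaving only hexagon.
Row 2, column 7: row 2 has {circle, star, square, cross} and column 7 has {hexagon, star, triangle, cross}, leaving only diamond.
Row 1, column 7: row 1 has {circle, hexagon, cross} and column 7 has {diamond, hexagon, star, triangle, cross}, leaving only square.
Row 2, column 6: row 2 has {diamond, circle, star, square, cross} and column 6 has {circle, hexagon, star, square, cross}, leaving only triangle.
Row 2, column 1: row 2 has {diamond, circle, star, square, triangle, cross} and column 1 has {circle, square, cross}, leaving only hexagon.
Row 4, column 6: row 4 has {hexagon, star} and column 6 has {circle, hexagon, star, square, triangle, cross}, leaving only diamond.
Row 4, column 1: row 4 has {diamond, hexagon, star} and column 1 has {circle, hexagon, square, cross}, leaving only triangle.
Row 4, column 5: row 4 has {diamond, hexagon, star, triangle} and column 5 has {circle, hexagon, triangle, cross}, leaving only square.
Row 4, column 3: row 4 has {diamond, hexagon, star, square, triangle} and column 3 has {diamond, circle, hexagon, star, triangle}, leaving only cross.
Row 4, column 7: row 4 has {diamond, hexagon, star, square, triangle, cross} and column 7 has {diamond, hexagon, star, square, triangle, cross}, leaving only circle.
Row 6, column 1: row 6 has {diamond, circle, hexagon, square, triangle, cross} and column 1 has {circle, hexagon, square, triangle, cross}, leaving only star.
Row 1 already has {circle, hexagon, square, cross} and column 1 already has {circle, hexagon, star, square, triangle, cross}, so row 1, column 1 must be diamond.

diamond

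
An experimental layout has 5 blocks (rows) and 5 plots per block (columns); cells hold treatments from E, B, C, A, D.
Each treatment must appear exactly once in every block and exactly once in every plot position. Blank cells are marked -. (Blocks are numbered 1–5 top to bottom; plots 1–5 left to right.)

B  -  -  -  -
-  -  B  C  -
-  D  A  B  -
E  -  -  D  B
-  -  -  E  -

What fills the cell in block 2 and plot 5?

A

Block 1, plot 4: block 1 has {B} and plot 4 has {E, B, C, D}, leaving only A.
Block 3, plot 1: block 3 has {B, A, D} and plot 1 has {E, B}, leaving only C.
Block 3, plot 5: block 3 has {B, C, A, D} and plot 5 has {B}, leaving only E.
Block 4, plot 3: block 4 has {E, B, D} and plot 3 has {B, A}, leaving only C.
Block 4, plot 2: block 4 has {E, B, C, D} and plot 2 has {D}, leaving only A.
Block 2, plot 2: block 2 has {B, C} and plot 2 has {A, D}, leaving only E.
Block 1, plot 2: block 1 has {B, A} and plot 2 has {E, A, D}, leaving only C.
Block 1, plot 5: block 1 has {B, C, A} and plot 5 has {E, B}, leaving only D.
Block 2 already has {E, B, C} and plot 5 already has {E, B, D}, so block 2, plot 5 must be A.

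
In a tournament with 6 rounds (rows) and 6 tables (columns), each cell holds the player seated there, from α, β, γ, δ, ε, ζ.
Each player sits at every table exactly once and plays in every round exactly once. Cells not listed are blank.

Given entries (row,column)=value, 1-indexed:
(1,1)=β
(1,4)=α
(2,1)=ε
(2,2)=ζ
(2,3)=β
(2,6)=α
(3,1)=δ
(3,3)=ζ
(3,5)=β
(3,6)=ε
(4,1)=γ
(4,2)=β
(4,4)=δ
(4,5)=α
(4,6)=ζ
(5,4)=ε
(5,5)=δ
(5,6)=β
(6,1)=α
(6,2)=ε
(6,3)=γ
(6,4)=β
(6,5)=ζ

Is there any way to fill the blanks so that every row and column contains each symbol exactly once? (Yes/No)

Round 2, table 4: round 2 has {α, β, ε, ζ} and table 4 has {α, β, δ, ε}, so it must be γ.
Now round 2, table 5: round 2 together with table 5 already contain {α, β, γ, δ, ε, ζ} — every symbol — so nothing can go there. The grid has no valid completion.

No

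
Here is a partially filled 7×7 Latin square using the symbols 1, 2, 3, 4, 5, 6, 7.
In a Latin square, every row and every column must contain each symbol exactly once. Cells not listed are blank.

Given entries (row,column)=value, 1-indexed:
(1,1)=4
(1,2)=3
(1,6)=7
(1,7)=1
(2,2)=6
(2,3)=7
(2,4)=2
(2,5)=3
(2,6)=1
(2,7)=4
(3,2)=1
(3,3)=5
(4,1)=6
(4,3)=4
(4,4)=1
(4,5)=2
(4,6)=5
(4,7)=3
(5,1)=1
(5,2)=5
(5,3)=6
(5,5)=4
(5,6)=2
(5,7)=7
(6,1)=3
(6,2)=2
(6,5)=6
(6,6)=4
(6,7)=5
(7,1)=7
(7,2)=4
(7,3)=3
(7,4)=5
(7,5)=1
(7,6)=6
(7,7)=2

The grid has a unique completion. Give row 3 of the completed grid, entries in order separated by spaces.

Row 3, column 1: row 3 has {1, 5} and column 1 has {1, 3, 4, 6, 7}, leaving only 2.
Row 3, column 5: row 3 has {1, 2, 5} and column 5 has {1, 2, 3, 4, 6}, leaving only 7.
Row 3, column 6: row 3 has {1, 2, 5, 7} and column 6 has {1, 2, 4, 5, 6, 7}, leaving only 3.
Row 3, column 7: row 3 has {1, 2, 3, 5, 7} and column 7 has {1, 2, 3, 4, 5, 7}, leaving only 6.
Row 3, column 4: row 3 has {1, 2, 3, 5, 6, 7} and column 4 has {1, 2, 5}, leaving only 4.
So row 3 reads: 2 1 5 4 7 3 6.

2 1 5 4 7 3 6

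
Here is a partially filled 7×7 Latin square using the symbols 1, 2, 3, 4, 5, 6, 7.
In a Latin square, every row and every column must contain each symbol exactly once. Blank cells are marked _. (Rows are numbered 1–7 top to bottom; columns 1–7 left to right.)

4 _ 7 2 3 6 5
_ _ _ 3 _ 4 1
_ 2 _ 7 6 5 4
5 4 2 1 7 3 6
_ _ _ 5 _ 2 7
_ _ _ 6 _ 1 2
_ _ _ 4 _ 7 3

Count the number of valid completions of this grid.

Row 1, column 2: eliminating its row and column leaves {1}.
Row 2, column 1: eliminating its row and column leaves {2, 6, 7}.
Row 2, column 2: eliminating its row and column leaves {5, 6, 7}.
Row 2, column 3: eliminating its row and column leaves {5, 6}.
Row 2, column 5: eliminating its row and column leaves {2, 5}.
Row 3, column 1: eliminating its row and column leaves {1, 3}.
Row 3, column 3: eliminating its row and column leaves {1, 3}.
Row 5, column 1: eliminating its row and column leaves {1, 3, 6}.
Row 5, column 2: eliminating its row and column leaves {1, 3, 6}.
Row 5, column 3: eliminating its row and column leaves {1, 3, 4, 6}.
Row 5, column 5: eliminating its row and column leaves {1, 4}.
Row 6, column 1: eliminating its row and column leaves {3, 7}.
Row 6, column 2: eliminating its row and column leaves {3, 5, 7}.
Row 6, column 3: eliminating its row and column leaves {3, 4, 5}.
Row 6, column 5: eliminating its row and column leaves {4, 5}.
Row 7, column 1: eliminating its row and column leaves {1, 2, 6}.
Row 7, column 2: eliminating its row and column leaves {1, 5, 6}.
Row 7, column 3: eliminating its row and column leaves {1, 5, 6}.
Row 7, column 5: eliminating its row and column leaves {1, 2, 5}.
Enumerating the assignments across these blanks that avoid any row or column repeat gives 7 completions.

7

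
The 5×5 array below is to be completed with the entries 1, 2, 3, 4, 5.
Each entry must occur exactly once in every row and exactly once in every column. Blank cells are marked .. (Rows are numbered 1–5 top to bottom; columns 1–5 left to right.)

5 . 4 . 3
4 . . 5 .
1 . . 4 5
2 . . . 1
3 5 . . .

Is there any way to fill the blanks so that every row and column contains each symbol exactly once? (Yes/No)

No row or column among the givens repeats a symbol, and propagating forced cells runs into no contradiction.
One valid completion exists (for instance, 5 1 4 2 3 / 4 3 1 5 2 / 1 2 3 4 5 / 2 4 5 3 1 / 3 5 2 1 4).

Yes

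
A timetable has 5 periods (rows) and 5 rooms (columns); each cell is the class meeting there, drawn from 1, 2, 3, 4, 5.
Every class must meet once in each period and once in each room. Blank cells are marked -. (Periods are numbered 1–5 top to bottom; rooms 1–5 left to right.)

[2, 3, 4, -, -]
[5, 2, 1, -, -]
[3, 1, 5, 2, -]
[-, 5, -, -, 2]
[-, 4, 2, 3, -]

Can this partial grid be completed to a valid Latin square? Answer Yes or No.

No period or room among the givens repeats a symbol, and propagating forced cells runs into no contradiction.
One valid completion exists (for instance, 2 3 4 5 1 / 5 2 1 4 3 / 3 1 5 2 4 / 4 5 3 1 2 / 1 4 2 3 5).

Yes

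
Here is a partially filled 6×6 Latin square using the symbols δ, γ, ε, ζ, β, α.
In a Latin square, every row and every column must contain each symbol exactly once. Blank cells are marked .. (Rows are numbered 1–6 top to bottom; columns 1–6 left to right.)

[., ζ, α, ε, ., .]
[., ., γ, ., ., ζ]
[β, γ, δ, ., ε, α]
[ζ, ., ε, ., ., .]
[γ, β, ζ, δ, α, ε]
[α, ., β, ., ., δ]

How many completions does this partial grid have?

3

Row 1, column 1: eliminating its row and column leaves {δ}.
Row 1, column 5: eliminating its row and column leaves {δ, γ, β}.
Row 1, column 6: eliminating its row and column leaves {γ, β}.
Row 2, column 1: eliminating its row and column leaves {δ, ε}.
Row 2, column 2: eliminating its row and column leaves {δ, ε, α}.
Row 2, column 4: eliminating its row and column leaves {β, α}.
Row 2, column 5: eliminating its row and column leaves {δ, β}.
Row 3, column 4: eliminating its row and column leaves {ζ}.
Row 4, column 2: eliminating its row and column leaves {δ, α}.
Row 4, column 4: eliminating its row and column leaves {γ, β, α}.
Row 4, column 5: eliminating its row and column leaves {δ, γ, β}.
Row 4, column 6: eliminating its row and column leaves {γ, β}.
Row 6, column 2: eliminating its row and column leaves {ε}.
Row 6, column 4: eliminating its row and column leaves {γ, ζ}.
Row 6, column 5: eliminating its row and column leaves {γ, ζ}.
Enumerating the assignments across these blanks that avoid any row or column repeat gives 3 completions.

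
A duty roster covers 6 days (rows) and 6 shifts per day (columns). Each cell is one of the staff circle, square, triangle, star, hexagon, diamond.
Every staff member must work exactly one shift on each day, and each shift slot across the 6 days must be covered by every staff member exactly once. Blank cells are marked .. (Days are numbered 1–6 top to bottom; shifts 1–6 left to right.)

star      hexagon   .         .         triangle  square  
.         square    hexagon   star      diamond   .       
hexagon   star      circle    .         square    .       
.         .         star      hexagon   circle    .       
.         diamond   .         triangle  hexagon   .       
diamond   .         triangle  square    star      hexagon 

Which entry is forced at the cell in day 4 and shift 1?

Day 1, shift 3: day 1 has {square, triangle, star, hexagon} and shift 3 has {circle, triangle, star, hexagon}, leaving only diamond.
Day 1, shift 4: day 1 has {square, triangle, star, hexagon, diamond} and shift 4 has {square, triangle, star, hexagon}, leaving only circle.
Day 3, shift 4: day 3 has {circle, square, star, hexagon} and shift 4 has {circle, square, triangle, star, hexagon}, leaving only diamond.
Day 3, shift 6: day 3 has {circle, square, star, hexagon, diamond} and shift 6 has {square, hexagon}, leaving only triangle.
Day 2, shift 6: day 2 has {square, star, hexagon, diamond} and shift 6 has {square, triangle, hexagon}, leaving only circle.
Day 2, shift 1: day 2 has {circle, square, star, hexagon, diamond} and shift 1 has {star, hexagon, diamond}, leaving only triangle.
Day 4 already has {circle, star, hexagon} and shift 1 already has {triangle, star, hexagon, diamond}, so day 4, shift 1 must be square.

square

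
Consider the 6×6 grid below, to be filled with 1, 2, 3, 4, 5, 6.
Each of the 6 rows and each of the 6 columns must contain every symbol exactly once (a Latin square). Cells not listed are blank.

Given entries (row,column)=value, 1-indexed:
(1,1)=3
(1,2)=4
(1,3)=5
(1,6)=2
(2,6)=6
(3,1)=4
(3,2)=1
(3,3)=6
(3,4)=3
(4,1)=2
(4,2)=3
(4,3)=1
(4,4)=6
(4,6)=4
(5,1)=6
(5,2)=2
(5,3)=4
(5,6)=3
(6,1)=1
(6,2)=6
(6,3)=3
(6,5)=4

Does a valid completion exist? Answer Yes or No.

No

Row 1, column 4: row 1 has {2, 3, 4, 5} and column 4 has {3, 6}, so it must be 1.
Row 1, column 5: row 1 has {1, 2, 3, 4, 5} and column 5 has {4}, so it must be 6.
Row 2, column 1: row 2 has {6} and column 1 has {1, 2, 3, 4, 6}, so it must be 5.
Now row 2, column 2: row 2 together with column 2 already contain {1, 2, 3, 4, 5, 6} — every symbol — so nothing can go there. The grid has no valid completion.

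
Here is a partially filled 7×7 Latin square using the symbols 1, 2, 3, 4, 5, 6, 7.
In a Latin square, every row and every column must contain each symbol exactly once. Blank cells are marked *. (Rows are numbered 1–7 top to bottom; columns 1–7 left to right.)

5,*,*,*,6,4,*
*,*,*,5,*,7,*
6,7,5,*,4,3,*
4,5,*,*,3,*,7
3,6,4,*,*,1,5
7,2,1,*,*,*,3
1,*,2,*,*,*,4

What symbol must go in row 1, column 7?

Row 2, column 1: row 2 has {5, 7} and column 1 has {1, 3, 4, 5, 6, 7}, leaving only 2.
Row 2, column 5: row 2 has {2, 5, 7} and column 5 has {3, 4, 6}, leaving only 1.
Row 2, column 7: row 2 has {1, 2, 5, 7} and column 7 has {3, 4, 5, 7}, leaving only 6.
Row 2, column 3: row 2 has {1, 2, 5, 6, 7} and column 3 has {1, 2, 4, 5}, leaving only 3.
Row 1, column 3: row 1 has {4, 5, 6} and column 3 has {1, 2, 3, 4, 5}, leaving only 7.
Row 2, column 2: row 2 has {1, 2, 3, 5, 6, 7} and column 2 has {2, 5, 6, 7}, leaving only 4.
Row 4, column 3: row 4 has {3, 4, 5, 7} and column 3 has {1, 2, 3, 4, 5, 7}, leaving only 6.
Row 4, column 6: row 4 has {3, 4, 5, 6, 7} and column 6 has {1, 3, 4, 7}, leaving only 2.
Row 4, column 4: row 4 has {2, 3, 4, 5, 6, 7} and column 4 has {5}, leaving only 1.
Row 3, column 4: row 3 has {3, 4, 5, 6, 7} and column 4 has {1, 5}, leaving only 2.
Row 1, column 4: row 1 has {4, 5, 6, 7} and column 4 has {1, 2, 5}, leaving only 3.
Row 1, column 2: row 1 has {3, 4, 5, 6, 7} and column 2 has {2, 4, 5, 6, 7}, leaving only 1.
Row 1 already has {1, 3, 4, 5, 6, 7} and column 7 already has {3, 4, 5, 6, 7}, so row 1, column 7 must be 2.

2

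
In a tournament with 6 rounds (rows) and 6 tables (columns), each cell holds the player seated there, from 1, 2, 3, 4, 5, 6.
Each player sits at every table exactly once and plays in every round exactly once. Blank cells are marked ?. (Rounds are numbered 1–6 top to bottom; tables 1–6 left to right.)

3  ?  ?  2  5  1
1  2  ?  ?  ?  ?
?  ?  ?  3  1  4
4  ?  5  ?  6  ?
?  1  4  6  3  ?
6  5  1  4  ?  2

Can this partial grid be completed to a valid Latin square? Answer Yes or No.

Round 6, table 5: round 6 together with table 5 already contain {1, 2, 3, 4, 5, 6} — every symbol — so nothing can go there. The grid has no valid completion.

No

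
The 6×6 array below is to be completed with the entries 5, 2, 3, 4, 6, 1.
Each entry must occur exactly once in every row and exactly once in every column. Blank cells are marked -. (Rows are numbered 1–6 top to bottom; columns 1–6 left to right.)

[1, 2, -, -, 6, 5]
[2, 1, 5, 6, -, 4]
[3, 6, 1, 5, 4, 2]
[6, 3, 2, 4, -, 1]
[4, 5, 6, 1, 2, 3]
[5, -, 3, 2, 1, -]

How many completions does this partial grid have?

Row 1, column 3: eliminating its row and column leaves {4}.
Row 1, column 4: eliminating its row and column leaves {3}.
Row 2, column 5: eliminating its row and column leaves {3}.
Row 4, column 5: eliminating its row and column leaves {5}.
Row 6, column 2: eliminating its row and column leaves {4}.
Row 6, column 6: eliminating its row and column leaves {6}.
Only one assignment across all blanks avoids any row or column repeat, giving 1 completion.

1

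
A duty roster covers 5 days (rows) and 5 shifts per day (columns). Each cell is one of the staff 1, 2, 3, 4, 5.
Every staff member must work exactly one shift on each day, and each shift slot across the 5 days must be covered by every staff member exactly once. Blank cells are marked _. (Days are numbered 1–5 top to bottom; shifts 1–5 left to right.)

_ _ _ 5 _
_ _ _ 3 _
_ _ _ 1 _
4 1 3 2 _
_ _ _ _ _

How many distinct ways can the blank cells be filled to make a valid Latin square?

56

Day 1, shift 1: eliminating its day and shift leaves {1, 2, 3}.
Day 1, shift 2: eliminating its day and shift leaves {2, 3, 4}.
Day 1, shift 3: eliminating its day and shift leaves {1, 2, 4}.
Day 1, shift 5: eliminating its day and shift leaves {1, 2, 3, 4}.
Day 2, shift 1: eliminating its day and shift leaves {1, 2, 5}.
Day 2, shift 2: eliminating its day and shift leaves {2, 4, 5}.
Day 2, shift 3: eliminating its day and shift leaves {1, 2, 4, 5}.
Day 2, shift 5: eliminating its day and shift leaves {1, 2, 4, 5}.
Day 3, shift 1: eliminating its day and shift leaves {2, 3, 5}.
Day 3, shift 2: eliminating its day and shift leaves {2, 3, 4, 5}.
Day 3, shift 3: eliminating its day and shift leaves {2, 4, 5}.
Day 3, shift 5: eliminating its day and shift leaves {2, 3, 4, 5}.
Day 4, shift 5: eliminating its day and shift leaves {5}.
Day 5, shift 1: eliminating its day and shift leaves {1, 2, 3, 5}.
Day 5, shift 2: eliminating its day and shift leaves {2, 3, 4, 5}.
Day 5, shift 3: eliminating its day and shift leaves {1, 2, 4, 5}.
Day 5, shift 4: eliminating its day and shift leaves {4}.
Day 5, shift 5: eliminating its day and shift leaves {1, 2, 3, 4, 5}.
Enumerating the assignments across these blanks that avoid any day or shift repeat gives 56 completions.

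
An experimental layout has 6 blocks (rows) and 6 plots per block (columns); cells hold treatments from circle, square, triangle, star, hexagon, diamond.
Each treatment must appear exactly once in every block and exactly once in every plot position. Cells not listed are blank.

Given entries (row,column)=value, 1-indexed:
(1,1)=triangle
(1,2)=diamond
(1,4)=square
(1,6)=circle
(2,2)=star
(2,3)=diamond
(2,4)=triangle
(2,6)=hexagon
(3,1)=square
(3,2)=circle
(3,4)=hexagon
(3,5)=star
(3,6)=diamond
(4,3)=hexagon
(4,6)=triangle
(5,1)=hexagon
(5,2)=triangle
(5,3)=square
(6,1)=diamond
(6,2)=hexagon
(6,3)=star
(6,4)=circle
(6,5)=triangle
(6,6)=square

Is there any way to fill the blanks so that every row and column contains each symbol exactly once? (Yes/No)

Block 1, plot 3: block 1 together with plot 3 already contain {circle, square, triangle, star, hexagon, diamond} — every symbol — so nothing can go there. The grid has no valid completion.

No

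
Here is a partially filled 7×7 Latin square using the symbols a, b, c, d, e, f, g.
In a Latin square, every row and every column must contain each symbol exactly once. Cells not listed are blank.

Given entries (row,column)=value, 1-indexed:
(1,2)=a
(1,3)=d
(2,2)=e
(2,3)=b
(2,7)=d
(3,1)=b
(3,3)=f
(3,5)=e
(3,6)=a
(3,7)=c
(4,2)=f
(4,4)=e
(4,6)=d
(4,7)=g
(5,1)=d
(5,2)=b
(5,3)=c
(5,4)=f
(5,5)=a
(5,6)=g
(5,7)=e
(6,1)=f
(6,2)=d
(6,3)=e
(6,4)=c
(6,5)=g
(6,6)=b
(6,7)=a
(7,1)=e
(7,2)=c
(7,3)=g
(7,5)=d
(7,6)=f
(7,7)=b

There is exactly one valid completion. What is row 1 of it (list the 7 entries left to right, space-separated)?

g a d b c e f

Row 1, column 7: row 1 has {a, d} and column 7 has {a, b, c, d, e, g}, leaving only f.
Row 2, column 6: row 2 has {b, d, e} and column 6 has {a, b, d, f, g}, leaving only c.
Row 1, column 6: row 1 has {a, d, f} and column 6 has {a, b, c, d, f, g}, leaving only e.
Row 2, column 5: row 2 has {b, c, d, e} and column 5 has {a, d, e, g}, leaving only f.
Row 3, column 2: row 3 has {a, b, c, e, f} and column 2 has {a, b, c, d, e, f}, leaving only g.
Row 3, column 4: row 3 has {a, b, c, e, f, g} and column 4 has {c, e, f}, leaving only d.
Row 4, column 3: row 4 has {d, e, f, g} and column 3 has {b, c, d, e, f, g}, leaving only a.
Row 4, column 1: row 4 has {a, d, e, f, g} and column 1 has {b, d, e, f}, leaving only c.
Row 1, column 1: row 1 has {a, d, e, f} and column 1 has {b, c, d, e, f}, leaving only g.
Row 1, column 4: row 1 has {a, d, e, f, g} and column 4 has {c, d, e, f}, leaving only b.
Row 1, column 5: row 1 has {a, b, d, e, f, g} and column 5 has {a, d, e, f, g}, leaving only c.
So row 1 reads: g a d b c e f.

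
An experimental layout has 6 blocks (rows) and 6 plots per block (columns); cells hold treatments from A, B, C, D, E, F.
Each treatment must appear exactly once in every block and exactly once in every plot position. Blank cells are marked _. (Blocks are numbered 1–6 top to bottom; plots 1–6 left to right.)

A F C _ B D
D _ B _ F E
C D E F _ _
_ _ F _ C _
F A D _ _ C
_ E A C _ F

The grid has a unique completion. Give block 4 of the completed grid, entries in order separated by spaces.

E B F D C A

Block 4, plot 2: block 4 has {C, F} and plot 2 has {A, D, E, F}, leaving only B.
Block 4, plot 1: block 4 has {B, C, F} and plot 1 has {A, C, D, F}, leaving only E.
Block 4, plot 6: block 4 has {B, C, E, F} and plot 6 has {C, D, E, F}, leaving only A.
Block 4, plot 4: block 4 has {A, B, C, E, F} and plot 4 has {C, F}, leaving only D.
So block 4 reads: E B F D C A.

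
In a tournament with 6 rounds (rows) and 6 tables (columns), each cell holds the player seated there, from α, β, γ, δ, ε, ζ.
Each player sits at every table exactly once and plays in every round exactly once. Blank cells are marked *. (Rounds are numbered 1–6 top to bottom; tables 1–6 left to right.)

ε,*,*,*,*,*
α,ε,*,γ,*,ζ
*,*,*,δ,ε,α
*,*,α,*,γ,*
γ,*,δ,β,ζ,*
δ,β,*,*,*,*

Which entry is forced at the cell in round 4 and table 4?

Round 2, table 3: round 2 has {α, γ, ε, ζ} and table 3 has {α, δ}, leaving only β.
Round 2, table 5: round 2 has {α, β, γ, ε, ζ} and table 5 has {γ, ε, ζ}, leaving only δ.
Round 5, table 2: round 5 has {β, γ, δ, ζ} and table 2 has {β, ε}, leaving only α.
Round 5, table 6: round 5 has {α, β, γ, δ, ζ} and table 6 has {α, ζ}, leaving only ε.
Round 6, table 5: round 6 has {β, δ} and table 5 has {γ, δ, ε, ζ}, leaving only α.
Round 1, table 5: round 1 has {ε} and table 5 has {α, γ, δ, ε, ζ}, leaving only β.
Round 6, table 6: round 6 has {α, β, δ} and table 6 has {α, ε, ζ}, leaving only γ.
Round 1, table 6: round 1 has {β, ε} and table 6 has {α, γ, ε, ζ}, leaving only δ.
Round 4, table 6: round 4 has {α, γ} and table 6 has {α, γ, δ, ε, ζ}, leaving only β.
Round 4, table 1: round 4 has {α, β, γ} and table 1 has {α, γ, δ, ε}, leaving only ζ.
Round 4 already has {α, β, γ, ζ} and table 4 already has {β, γ, δ}, so round 4, table 4 must be ε.

ε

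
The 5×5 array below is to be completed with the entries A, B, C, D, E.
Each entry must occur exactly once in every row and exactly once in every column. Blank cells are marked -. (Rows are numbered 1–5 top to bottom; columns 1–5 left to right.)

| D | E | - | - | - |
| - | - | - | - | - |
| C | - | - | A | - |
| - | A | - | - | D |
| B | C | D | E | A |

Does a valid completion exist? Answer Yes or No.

Yes

No row or column among the givens repeats a symbol, and propagating forced cells runs into no contradiction.
One valid completion exists (for instance, D E A C B / A B E D C / C D B A E / E A C B D / B C D E A).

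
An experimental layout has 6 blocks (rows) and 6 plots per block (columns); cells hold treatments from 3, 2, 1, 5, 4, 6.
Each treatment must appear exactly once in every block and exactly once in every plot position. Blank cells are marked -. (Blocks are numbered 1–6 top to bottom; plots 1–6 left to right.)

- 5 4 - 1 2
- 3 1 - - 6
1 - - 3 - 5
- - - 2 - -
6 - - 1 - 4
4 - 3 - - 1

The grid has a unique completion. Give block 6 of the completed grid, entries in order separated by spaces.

Block 1, plot 1: block 1 has {2, 1, 5, 4} and plot 1 has {1, 4, 6}, leaving only 3.
Block 1, plot 4: block 1 has {3, 2, 1, 5, 4} and plot 4 has {3, 2, 1}, leaving only 6.
Block 6, plot 4: block 6 has {3, 1, 4} and plot 4 has {3, 2, 1, 6}, leaving only 5.
Block 2, plot 4: block 2 has {3, 1, 6} and plot 4 has {3, 2, 1, 5, 6}, leaving only 4.
Block 4, plot 1: block 4 has {2} and plot 1 has {3, 1, 4, 6}, leaving only 5.
Block 2, plot 1: block 2 has {3, 1, 4, 6} and plot 1 has {3, 1, 5, 4, 6}, leaving only 2.
Block 2, plot 5: block 2 has {3, 2, 1, 4, 6} and plot 5 has {1}, leaving only 5.
Block 4, plot 3: block 4 has {2, 5} and plot 3 has {3, 1, 4}, leaving only 6.
Block 3, plot 3: block 3 has {3, 1, 5} and plot 3 has {3, 1, 4, 6}, leaving only 2.
Block 4, plot 6: block 4 has {2, 5, 6} and plot 6 has {2, 1, 5, 4, 6}, leaving only 3.
Block 4, plot 5: block 4 has {3, 2, 5, 6} and plot 5 has {1, 5}, leaving only 4.
Block 3, plot 5: block 3 has {3, 2, 1, 5} and plot 5 has {1, 5, 4}, leaving only 6.
Block 6, plot 5: block 6 has {3, 1, 5, 4} and plot 5 has {1, 5, 4, 6}, leaving only 2.
Block 6, plot 2: block 6 has {3, 2, 1, 5, 4} and plot 2 has {3, 5}, leaving only 6.
So block 6 reads: 4 6 3 5 2 1.

4 6 3 5 2 1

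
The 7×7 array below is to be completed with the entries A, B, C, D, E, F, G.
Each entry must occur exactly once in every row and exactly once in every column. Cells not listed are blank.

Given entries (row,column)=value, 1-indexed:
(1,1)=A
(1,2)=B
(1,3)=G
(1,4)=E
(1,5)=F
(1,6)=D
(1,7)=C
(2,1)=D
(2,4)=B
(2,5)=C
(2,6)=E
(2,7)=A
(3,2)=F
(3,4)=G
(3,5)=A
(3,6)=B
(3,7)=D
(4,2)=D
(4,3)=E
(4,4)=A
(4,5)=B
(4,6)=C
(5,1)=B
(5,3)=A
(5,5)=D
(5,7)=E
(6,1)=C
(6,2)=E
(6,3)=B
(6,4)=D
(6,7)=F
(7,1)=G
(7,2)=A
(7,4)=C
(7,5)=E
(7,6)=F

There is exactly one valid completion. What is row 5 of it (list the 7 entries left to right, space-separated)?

B C A F D G E

Row 5, column 4: row 5 has {A, B, D, E} and column 4 has {A, B, C, D, E, G}, leaving only F.
Row 5, column 6: row 5 has {A, B, D, E, F} and column 6 has {B, C, D, E, F}, leaving only G.
Row 5, column 2: row 5 has {A, B, D, E, F, G} and column 2 has {A, B, D, E, F}, leaving only C.
So row 5 reads: B C A F D G E.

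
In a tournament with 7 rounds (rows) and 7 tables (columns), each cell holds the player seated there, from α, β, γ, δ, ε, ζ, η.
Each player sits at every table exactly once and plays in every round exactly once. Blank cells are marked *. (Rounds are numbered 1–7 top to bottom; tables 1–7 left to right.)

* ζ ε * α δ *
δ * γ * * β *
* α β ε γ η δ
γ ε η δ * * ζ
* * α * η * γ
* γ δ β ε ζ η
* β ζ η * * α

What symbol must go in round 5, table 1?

Round 1, table 4: round 1 has {α, δ, ε, ζ} and table 4 has {β, δ, ε, η}, leaving only γ.
Round 1, table 7: round 1 has {α, γ, δ, ε, ζ} and table 7 has {α, γ, δ, ζ, η}, leaving only β.
Round 1, table 1: round 1 has {α, β, γ, δ, ε, ζ} and table 1 has {γ, δ}, leaving only η.
Round 2, table 2: round 2 has {β, γ, δ} and table 2 has {α, β, γ, ε, ζ}, leaving only η.
Round 2, table 5: round 2 has {β, γ, δ, η} and table 5 has {α, γ, ε, η}, leaving only ζ.
Round 2, table 4: round 2 has {β, γ, δ, ζ, η} and table 4 has {β, γ, δ, ε, η}, leaving only α.
Round 2, table 7: round 2 has {α, β, γ, δ, ζ, η} and table 7 has {α, β, γ, δ, ζ, η}, leaving only ε.
Round 3, table 1: round 3 has {α, β, γ, δ, ε, η} and table 1 has {γ, δ, η}, leaving only ζ.
Round 4, table 5: round 4 has {γ, δ, ε, ζ, η} and table 5 has {α, γ, ε, ζ, η}, leaving only β.
Round 4, table 6: round 4 has {β, γ, δ, ε, ζ, η} and table 6 has {β, δ, ζ, η}, leaving only α.
Round 5, table 2: round 5 has {α, γ, η} and table 2 has {α, β, γ, ε, ζ, η}, leaving only δ.
Round 5, table 4: round 5 has {α, γ, δ, η} and table 4 has {α, β, γ, δ, ε, η}, leaving only ζ.
Round 5, table 6: round 5 has {α, γ, δ, ζ, η} and table 6 has {α, β, δ, ζ, η}, leaving only ε.
Round 5 already has {α, γ, δ, ε, ζ, η} and table 1 already has {γ, δ, ζ, η}, so round 5, table 1 must be β.

β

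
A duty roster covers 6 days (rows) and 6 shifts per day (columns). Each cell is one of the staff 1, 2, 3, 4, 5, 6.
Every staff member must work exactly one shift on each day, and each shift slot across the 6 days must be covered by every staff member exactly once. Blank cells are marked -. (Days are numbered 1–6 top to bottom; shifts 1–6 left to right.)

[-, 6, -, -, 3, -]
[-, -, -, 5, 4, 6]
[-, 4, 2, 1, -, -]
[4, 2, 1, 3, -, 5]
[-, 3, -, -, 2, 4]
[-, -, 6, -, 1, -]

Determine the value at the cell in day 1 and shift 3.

4

Day 2, shift 2: day 2 has {4, 5, 6} and shift 2 has {2, 3, 4, 6}, leaving only 1.
Day 2, shift 3: day 2 has {1, 4, 5, 6} and shift 3 has {1, 2, 6}, leaving only 3.
Day 2, shift 1: day 2 has {1, 3, 4, 5, 6} and shift 1 has {4}, leaving only 2.
Day 3, shift 6: day 3 has {1, 2, 4} and shift 6 has {4, 5, 6}, leaving only 3.
Day 4, shift 5: day 4 has {1, 2, 3, 4, 5} and shift 5 has {1, 2, 3, 4}, leaving only 6.
Day 3, shift 5: day 3 has {1, 2, 3, 4} and shift 5 has {1, 2, 3, 4, 6}, leaving only 5.
Day 3, shift 1: day 3 has {1, 2, 3, 4, 5} and shift 1 has {2, 4}, leaving only 6.
Day 5, shift 3: day 5 has {2, 3, 4} and shift 3 has {1, 2, 3, 6}, leaving only 5.
Day 1 already has {3, 6} and shift 3 already has {1, 2, 3, 5, 6}, so day 1, shift 3 must be 4.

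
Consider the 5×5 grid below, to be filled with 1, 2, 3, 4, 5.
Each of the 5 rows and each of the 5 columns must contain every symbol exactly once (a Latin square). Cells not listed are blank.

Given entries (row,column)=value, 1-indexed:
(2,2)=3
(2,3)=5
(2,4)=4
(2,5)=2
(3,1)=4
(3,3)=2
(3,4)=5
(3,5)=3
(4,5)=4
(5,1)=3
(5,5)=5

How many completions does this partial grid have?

3

Row 1, column 1: eliminating its row and column leaves {1, 2, 5}.
Row 1, column 2: eliminating its row and column leaves {1, 2, 4, 5}.
Row 1, column 3: eliminating its row and column leaves {1, 3, 4}.
Row 1, column 4: eliminating its row and column leaves {1, 2, 3}.
Row 1, column 5: eliminating its row and column leaves {1}.
Row 2, column 1: eliminating its row and column leaves {1}.
Row 3, column 2: eliminating its row and column leaves {1}.
Row 4, column 1: eliminating its row and column leaves {1, 2, 5}.
Row 4, column 2: eliminating its row and column leaves {1, 2, 5}.
Row 4, column 3: eliminating its row and column leaves {1, 3}.
Row 4, column 4: eliminating its row and column leaves {1, 2, 3}.
Row 5, column 2: eliminating its row and column leaves {1, 2, 4}.
Row 5, column 3: eliminating its row and column leaves {1, 4}.
Row 5, column 4: eliminating its row and column leaves {1, 2}.
Enumerating the assignments across these blanks that avoid any row or column repeat gives 3 completions.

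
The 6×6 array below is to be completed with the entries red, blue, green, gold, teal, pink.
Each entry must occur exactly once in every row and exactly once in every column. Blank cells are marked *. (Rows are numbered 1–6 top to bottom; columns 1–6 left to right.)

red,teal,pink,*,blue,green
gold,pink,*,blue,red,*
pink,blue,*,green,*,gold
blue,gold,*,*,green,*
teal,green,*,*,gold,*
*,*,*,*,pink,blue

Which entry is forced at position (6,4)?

teal

Row 1, column 4: row 1 has {red, blue, green, teal, pink} and column 4 has {blue, green}, leaving only gold.
Row 2, column 6: row 2 has {red, blue, gold, pink} and column 6 has {blue, green, gold}, leaving only teal.
Row 2, column 3: row 2 has {red, blue, gold, teal, pink} and column 3 has {pink}, leaving only green.
Row 3, column 5: row 3 has {blue, green, gold, pink} and column 5 has {red, blue, green, gold, pink}, leaving only teal.
Row 3, column 3: row 3 has {blue, green, gold, teal, pink} and column 3 has {green, pink}, leaving only red.
Row 4, column 3: row 4 has {blue, green, gold} and column 3 has {red, green, pink}, leaving only teal.
Row 5, column 3: row 5 has {green, gold, teal} and column 3 has {red, green, teal, pink}, leaving only blue.
Row 6, column 1: row 6 has {blue, pink} and column 1 has {red, blue, gold, teal, pink}, leaving only green.
Row 6, column 2: row 6 has {blue, green, pink} and column 2 has {blue, green, gold, teal, pink}, leaving only red.
Row 6 already has {red, blue, green, pink} and column 4 already has {blue, green, gold}, so row 6, column 4 must be teal.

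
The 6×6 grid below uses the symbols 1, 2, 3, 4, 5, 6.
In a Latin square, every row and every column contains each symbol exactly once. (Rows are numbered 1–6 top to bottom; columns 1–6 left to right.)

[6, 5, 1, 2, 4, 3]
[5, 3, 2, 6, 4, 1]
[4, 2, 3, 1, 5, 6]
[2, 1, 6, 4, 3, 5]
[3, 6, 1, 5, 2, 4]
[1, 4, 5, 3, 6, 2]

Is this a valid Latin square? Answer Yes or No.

No

Every row is a permutation, but column 5 contains 4 twice (at rows 1 and 2).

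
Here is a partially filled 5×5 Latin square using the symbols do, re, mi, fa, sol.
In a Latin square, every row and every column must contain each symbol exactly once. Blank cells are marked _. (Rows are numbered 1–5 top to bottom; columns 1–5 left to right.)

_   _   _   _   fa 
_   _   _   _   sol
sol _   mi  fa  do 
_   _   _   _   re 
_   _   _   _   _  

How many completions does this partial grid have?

56

Row 1, column 1: eliminating its row and column leaves {do, re, mi}.
Row 1, column 2: eliminating its row and column leaves {do, re, mi, sol}.
Row 1, column 3: eliminating its row and column leaves {do, re, sol}.
Row 1, column 4: eliminating its row and column leaves {do, re, mi, sol}.
Row 2, column 1: eliminating its row and column leaves {do, re, mi, fa}.
Row 2, column 2: eliminating its row and column leaves {do, re, mi, fa}.
Row 2, column 3: eliminating its row and column leaves {do, re, fa}.
Row 2, column 4: eliminating its row and column leaves {do, re, mi}.
Row 3, column 2: eliminating its row and column leaves {re}.
Row 4, column 1: eliminating its row and column leaves {do, mi, fa}.
Row 4, column 2: eliminating its row and column leaves {do, mi, fa, sol}.
Row 4, column 3: eliminating its row and column leaves {do, fa, sol}.
Row 4, column 4: eliminating its row and column leaves {do, mi, sol}.
Row 5, column 1: eliminating its row and column leaves {do, re, mi, fa}.
Row 5, column 2: eliminating its row and column leaves {do, re, mi, fa, sol}.
Row 5, column 3: eliminating its row and column leaves {do, re, fa, sol}.
Row 5, column 4: eliminating its row and column leaves {do, re, mi, sol}.
Row 5, column 5: eliminating its row and column leaves {mi}.
Enumerating the assignments across these blanks that avoid any row or column repeat gives 56 completions.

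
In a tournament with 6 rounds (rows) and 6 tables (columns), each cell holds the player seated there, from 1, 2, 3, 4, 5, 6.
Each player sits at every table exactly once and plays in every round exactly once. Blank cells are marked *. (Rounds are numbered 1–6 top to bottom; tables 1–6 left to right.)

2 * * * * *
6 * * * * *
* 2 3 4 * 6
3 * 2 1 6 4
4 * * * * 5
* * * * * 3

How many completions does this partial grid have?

Round 1, table 2: eliminating its round and table leaves {1, 3, 4, 5, 6}.
Round 1, table 3: eliminating its round and table leaves {1, 4, 5, 6}.
Round 1, table 4: eliminating its round and table leaves {3, 5, 6}.
Round 1, table 5: eliminating its round and table leaves {1, 3, 4, 5}.
Round 1, table 6: eliminating its round and table leaves {1}.
Round 2, table 2: eliminating its round and table leaves {1, 3, 4, 5}.
Round 2, table 3: eliminating its round and table leaves {1, 4, 5}.
Round 2, table 4: eliminating its round and table leaves {2, 3, 5}.
Round 2, table 5: eliminating its round and table leaves {1, 2, 3, 4, 5}.
Round 2, table 6: eliminating its round and table leaves {1, 2}.
Round 3, table 1: eliminating its round and table leaves {1, 5}.
Round 3, table 5: eliminating its round and table leaves {1, 5}.
Round 4, table 2: eliminating its round and table leaves {5}.
Round 5, table 2: eliminating its round and table leaves {1, 3, 6}.
Round 5, table 3: eliminating its round and table leaves {1, 6}.
Round 5, table 4: eliminating its round and table leaves {2, 3, 6}.
Round 5, table 5: eliminating its round and table leaves {1, 2, 3}.
Round 6, table 1: eliminating its round and table leaves {1, 5}.
Round 6, table 2: eliminating its round and table leaves {1, 4, 5, 6}.
Round 6, table 3: eliminating its round and table leaves {1, 4, 5, 6}.
Round 6, table 4: eliminating its round and table leaves {2, 5, 6}.
Round 6, table 5: eliminating its round and table leaves {1, 2, 4, 5}.
Enumerating the assignments across these blanks that avoid any round or table repeat gives 28 completions.

28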